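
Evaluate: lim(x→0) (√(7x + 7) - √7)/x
This is a standard limit.

Factor or rationalize the expression:
  lim(x→0) (√(7x + 7) - √7)/x = sqrt(7)/2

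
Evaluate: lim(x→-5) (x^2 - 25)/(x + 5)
This is a standard limit.

Factor or rationalize the expression:
  lim(x→-5) (x^2 - 25)/(x + 5) = -10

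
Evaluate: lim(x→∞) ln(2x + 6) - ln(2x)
This is an ∞-∞ indeterminate form.

Combine fractions or rationalize to convert ∞-∞ to 0/0 form:
  lim(x→∞) ln(2x + 6) - ln(2x) = 0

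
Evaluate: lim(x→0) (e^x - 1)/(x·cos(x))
This is a 0/0 indeterminate form.

Apply L'Hôpital's rule: differentiate numerator and denominator separately.
  f(x) = e^(x) - 1   ⇒   f'(x) = e^(x)
  g(x) = x·cos(x)   ⇒   g'(x) = -x·sin(x) + cos(x)
  lim(x→0) f'(x)/g'(x) = lim(x→0) (e^(x))/(-x·sin(x) + cos(x))
  = 1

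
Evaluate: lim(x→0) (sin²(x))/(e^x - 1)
This is a 0/0 indeterminate form.

Apply L'Hôpital's rule: differentiate numerator and denominator separately.
  f(x) = sin(x)^2   ⇒   f'(x) = 2·sin(x)·cos(x)
  g(x) = e^(x) - 1   ⇒   g'(x) = e^(x)
  lim(x→0) f'(x)/g'(x) = lim(x→0) (2·sin(x)·cos(x))/(e^(x))
  = 0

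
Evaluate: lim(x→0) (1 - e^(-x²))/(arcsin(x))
This is a 0/0 indeterminate form.

Apply L'Hôpital's rule: differentiate numerator and denominator separately.
  f(x) = 1 - e^(-x^2)   ⇒   f'(x) = 2·x·e^(-x^2)
  g(x) = asin(x)   ⇒   g'(x) = 1/sqrt(1 - x^2)
  lim(x→0) f'(x)/g'(x) = lim(x→0) (2·x·e^(-x^2))/(1/sqrt(1 - x^2))
  = 0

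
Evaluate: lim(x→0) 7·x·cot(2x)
This is a 0·∞ indeterminate form.

Rewrite 0·∞ as a quotient (0/0 or ∞/∞ form), then apply L'Hôpital's rule:
  lim(x→0) 7·x·cot(2x) = 7/2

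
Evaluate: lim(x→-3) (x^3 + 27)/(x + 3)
This is a standard limit.

Factor or rationalize the expression:
  lim(x→-3) (x^3 + 27)/(x + 3) = 27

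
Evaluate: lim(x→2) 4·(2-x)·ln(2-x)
This is a 0·∞ indeterminate form.

Rewrite 0·∞ as a quotient (0/0 or ∞/∞ form), then apply L'Hôpital's rule:
  lim(x→2) 4·(2-x)·ln(2-x) = 0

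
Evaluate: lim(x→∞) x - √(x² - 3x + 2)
This is an ∞-∞ indeterminate form.

Combine fractions or rationalize to convert ∞-∞ to 0/0 form:
  lim(x→∞) x - √(x² - 3x + 2) = 3/2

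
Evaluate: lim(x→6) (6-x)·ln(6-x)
This is a 0·∞ indeterminate form.

Rewrite 0·∞ as a quotient (0/0 or ∞/∞ form), then apply L'Hôpital's rule:
  lim(x→6) (6-x)·ln(6-x) = 0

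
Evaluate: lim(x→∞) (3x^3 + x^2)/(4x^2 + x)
This is an ∞/∞ indeterminate form.

Apply L'Hôpital's rule: differentiate numerator and denominator separately.
  f(x) = 3·x^3 + x^2   ⇒   f'(x) = 9·x^2 + 2·x
  g(x) = 4·x^2 + x   ⇒   g'(x) = 8·x + 1
  lim(x→∞) f'(x)/g'(x) = lim(x→∞) (9·x^2 + 2·x)/(8·x + 1)
  = ∞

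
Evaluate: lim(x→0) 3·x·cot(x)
This is a 0·∞ indeterminate form.

Rewrite 0·∞ as a quotient (0/0 or ∞/∞ form), then apply L'Hôpital's rule:
  lim(x→0) 3·x·cot(x) = 3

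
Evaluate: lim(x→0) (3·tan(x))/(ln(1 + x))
This is a 0/0 indeterminate form.

Apply L'Hôpital's rule: differentiate numerator and denominator separately.
  f(x) = 3·tan(x)   ⇒   f'(x) = 3·tan(x)^2 + 3
  g(x) = ln(x + 1)   ⇒   g'(x) = 1/(x + 1)
  lim(x→0) f'(x)/g'(x) = lim(x→0) (3·tan(x)^2 + 3)/(1/(x + 1))
  = 3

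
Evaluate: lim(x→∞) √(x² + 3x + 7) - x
This is an ∞-∞ indeterminate form.

Combine fractions or rationalize to convert ∞-∞ to 0/0 form:
  lim(x→∞) √(x² + 3x + 7) - x = 3/2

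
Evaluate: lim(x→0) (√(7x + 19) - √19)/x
This is a standard limit.

Factor or rationalize the expression:
  lim(x→0) (√(7x + 19) - √19)/x = 7·sqrt(19)/38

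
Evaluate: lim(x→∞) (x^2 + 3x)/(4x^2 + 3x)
This is an ∞/∞ indeterminate form.

Apply L'Hôpital's rule: differentiate numerator and denominator separately.
  f(x) = x^2 + 3·x   ⇒   f'(x) = 2·x + 3
  g(x) = 4·x^2 + 3·x   ⇒   g'(x) = 8·x + 3
  lim(x→∞) f'(x)/g'(x) = lim(x→∞) (2·x + 3)/(8·x + 3)
  = 1/4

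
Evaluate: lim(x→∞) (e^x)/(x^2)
This is an ∞/∞ indeterminate form.

Apply L'Hôpital's rule: differentiate numerator and denominator separately.
  f(x) = e^(x)   ⇒   f'(x) = e^(x)
  g(x) = x^2   ⇒   g'(x) = 2·x
  lim(x→∞) f'(x)/g'(x) = lim(x→∞) (e^(x))/(2·x)
  = ∞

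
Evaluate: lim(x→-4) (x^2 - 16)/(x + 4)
This is a standard limit.

Factor or rationalize the expression:
  lim(x→-4) (x^2 - 16)/(x + 4) = -8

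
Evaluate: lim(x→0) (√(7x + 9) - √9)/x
This is a standard limit.

Factor or rationalize the expression:
  lim(x→0) (√(7x + 9) - √9)/x = 7/6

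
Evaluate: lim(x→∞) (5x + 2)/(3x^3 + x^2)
This is an ∞/∞ indeterminate form.

Apply L'Hôpital's rule: differentiate numerator and denominator separately.
  f(x) = 5·x + 2   ⇒   f'(x) = 5
  g(x) = 3·x^3 + x^2   ⇒   g'(x) = 9·x^2 + 2·x
  lim(x→∞) f'(x)/g'(x) = lim(x→∞) (5)/(9·x^2 + 2·x)
  = 0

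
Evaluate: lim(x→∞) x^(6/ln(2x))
This is an exponential indeterminate form.

For exponential indeterminate forms, take the natural log:
  Let L = lim(x→∞) x^(6/ln(2x))
  Then ln(L) = lim(x→∞) [exponent × ln(base)]
  Evaluate using L'Hôpital or standard limits, then exponentiate.
  L = e^(6)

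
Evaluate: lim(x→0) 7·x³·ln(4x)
This is a 0·∞ indeterminate form.

Rewrite 0·∞ as a quotient (0/0 or ∞/∞ form), then apply L'Hôpital's rule:
  lim(x→0) 7·x³·ln(4x) = 0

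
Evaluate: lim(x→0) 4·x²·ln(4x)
This is a 0·∞ indeterminate form.

Rewrite 0·∞ as a quotient (0/0 or ∞/∞ form), then apply L'Hôpital's rule:
  lim(x→0) 4·x²·ln(4x) = 0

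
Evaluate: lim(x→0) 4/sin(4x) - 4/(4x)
This is an ∞-∞ indeterminate form.

Combine fractions or rationalize to convert ∞-∞ to 0/0 form:
  lim(x→0) 4/sin(4x) - 4/(4x) = 0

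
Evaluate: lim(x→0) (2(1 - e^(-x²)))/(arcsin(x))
This is a 0/0 indeterminate form.

Apply L'Hôpital's rule: differentiate numerator and denominator separately.
  f(x) = 2 - 2·e^(-x^2)   ⇒   f'(x) = 4·x·e^(-x^2)
  g(x) = asin(x)   ⇒   g'(x) = 1/sqrt(1 - x^2)
  lim(x→0) f'(x)/g'(x) = lim(x→0) (4·x·e^(-x^2))/(1/sqrt(1 - x^2))
  = 0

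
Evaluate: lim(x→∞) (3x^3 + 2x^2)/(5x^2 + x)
This is an ∞/∞ indeterminate form.

Apply L'Hôpital's rule: differentiate numerator and denominator separately.
  f(x) = 3·x^3 + 2·x^2   ⇒   f'(x) = 9·x^2 + 4·x
  g(x) = 5·x^2 + x   ⇒   g'(x) = 10·x + 1
  lim(x→∞) f'(x)/g'(x) = lim(x→∞) (9·x^2 + 4·x)/(10·x + 1)
  = ∞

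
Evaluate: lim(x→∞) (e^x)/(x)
This is an ∞/∞ indeterminate form.

Apply L'Hôpital's rule: differentiate numerator and denominator separately.
  f(x) = e^(x)   ⇒   f'(x) = e^(x)
  g(x) = x   ⇒   g'(x) = 1
  lim(x→∞) f'(x)/g'(x) = lim(x→∞) (e^(x))/(1)
  = ∞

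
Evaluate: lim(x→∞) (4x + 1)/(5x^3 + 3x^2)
This is an ∞/∞ indeterminate form.

Apply L'Hôpital's rule: differentiate numerator and denominator separately.
  f(x) = 4·x + 1   ⇒   f'(x) = 4
  g(x) = 5·x^3 + 3·x^2   ⇒   g'(x) = 15·x^2 + 6·x
  lim(x→∞) f'(x)/g'(x) = lim(x→∞) (4)/(15·x^2 + 6·x)
  = 0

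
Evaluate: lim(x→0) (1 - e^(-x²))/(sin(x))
This is a 0/0 indeterminate form.

Apply L'Hôpital's rule: differentiate numerator and denominator separately.
  f(x) = 1 - e^(-x^2)   ⇒   f'(x) = 2·x·e^(-x^2)
  g(x) = sin(x)   ⇒   g'(x) = cos(x)
  lim(x→0) f'(x)/g'(x) = lim(x→0) (2·x·e^(-x^2))/(cos(x))
  = 0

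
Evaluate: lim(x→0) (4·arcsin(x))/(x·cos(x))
This is a 0/0 indeterminate form.

Apply L'Hôpital's rule: differentiate numerator and denominator separately.
  f(x) = 4·asin(x)   ⇒   f'(x) = 4/sqrt(1 - x^2)
  g(x) = x·cos(x)   ⇒   g'(x) = -x·sin(x) + cos(x)
  lim(x→0) f'(x)/g'(x) = lim(x→0) (4/sqrt(1 - x^2))/(-x·sin(x) + cos(x))
  = 4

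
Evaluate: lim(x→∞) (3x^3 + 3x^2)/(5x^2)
This is an ∞/∞ indeterminate form.

Apply L'Hôpital's rule: differentiate numerator and denominator separately.
  f(x) = 3·x^3 + 3·x^2   ⇒   f'(x) = 9·x^2 + 6·x
  g(x) = 5·x^2   ⇒   g'(x) = 10·x
  lim(x→∞) f'(x)/g'(x) = lim(x→∞) (9·x^2 + 6·x)/(10·x)
  = ∞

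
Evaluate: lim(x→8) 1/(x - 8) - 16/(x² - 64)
This is an ∞-∞ indeterminate form.

Combine fractions or rationalize to convert ∞-∞ to 0/0 form:
  lim(x→8) 1/(x - 8) - 16/(x² - 64) = 1/16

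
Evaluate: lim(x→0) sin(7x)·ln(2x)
This is a 0·∞ indeterminate form.

Rewrite 0·∞ as a quotient (0/0 or ∞/∞ form), then apply L'Hôpital's rule:
  lim(x→0) sin(7x)·ln(2x) = 0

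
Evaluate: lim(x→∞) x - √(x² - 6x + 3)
This is an ∞-∞ indeterminate form.

Combine fractions or rationalize to convert ∞-∞ to 0/0 form:
  lim(x→∞) x - √(x² - 6x + 3) = 3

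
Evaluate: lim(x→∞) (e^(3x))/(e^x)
This is an ∞/∞ indeterminate form.

Apply L'Hôpital's rule: differentiate numerator and denominator separately.
  f(x) = e^(3·x)   ⇒   f'(x) = 3·e^(3·x)
  g(x) = e^(x)   ⇒   g'(x) = e^(x)
  lim(x→∞) f'(x)/g'(x) = lim(x→∞) (3·e^(3·x))/(e^(x))
  = ∞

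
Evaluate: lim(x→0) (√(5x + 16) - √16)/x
This is a standard limit.

Factor or rationalize the expression:
  lim(x→0) (√(5x + 16) - √16)/x = 5/8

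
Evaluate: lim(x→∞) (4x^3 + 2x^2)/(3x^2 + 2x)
This is an ∞/∞ indeterminate form.

Apply L'Hôpital's rule: differentiate numerator and denominator separately.
  f(x) = 4·x^3 + 2·x^2   ⇒   f'(x) = 12·x^2 + 4·x
  g(x) = 3·x^2 + 2·x   ⇒   g'(x) = 6·x + 2
  lim(x→∞) f'(x)/g'(x) = lim(x→∞) (12·x^2 + 4·x)/(6·x + 2)
  = ∞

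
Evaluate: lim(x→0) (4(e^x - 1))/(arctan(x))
This is a 0/0 indeterminate form.

Apply L'Hôpital's rule: differentiate numerator and denominator separately.
  f(x) = 4·e^(x) - 4   ⇒   f'(x) = 4·e^(x)
  g(x) = atan(x)   ⇒   g'(x) = 1/(x^2 + 1)
  lim(x→0) f'(x)/g'(x) = lim(x→0) (4·e^(x))/(1/(x^2 + 1))
  = 4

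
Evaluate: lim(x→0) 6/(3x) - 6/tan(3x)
This is an ∞-∞ indeterminate form.

Combine fractions or rationalize to convert ∞-∞ to 0/0 form:
  lim(x→0) 6/(3x) - 6/tan(3x) = 0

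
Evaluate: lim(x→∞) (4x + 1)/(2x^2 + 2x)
This is an ∞/∞ indeterminate form.

Apply L'Hôpital's rule: differentiate numerator and denominator separately.
  f(x) = 4·x + 1   ⇒   f'(x) = 4
  g(x) = 2·x^2 + 2·x   ⇒   g'(x) = 4·x + 2
  lim(x→∞) f'(x)/g'(x) = lim(x→∞) (4)/(4·x + 2)
  = 0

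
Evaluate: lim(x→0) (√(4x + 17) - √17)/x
This is a standard limit.

Factor or rationalize the expression:
  lim(x→0) (√(4x + 17) - √17)/x = 2·sqrt(17)/17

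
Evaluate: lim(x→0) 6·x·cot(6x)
This is a 0·∞ indeterminate form.

Rewrite 0·∞ as a quotient (0/0 or ∞/∞ form), then apply L'Hôpital's rule:
  lim(x→0) 6·x·cot(6x) = 1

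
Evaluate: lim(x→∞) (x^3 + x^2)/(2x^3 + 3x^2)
This is an ∞/∞ indeterminate form.

Apply L'Hôpital's rule: differentiate numerator and denominator separately.
  f(x) = x^3 + x^2   ⇒   f'(x) = 3·x^2 + 2·x
  g(x) = 2·x^3 + 3·x^2   ⇒   g'(x) = 6·x^2 + 6·x
  lim(x→∞) f'(x)/g'(x) = lim(x→∞) (3·x^2 + 2·x)/(6·x^2 + 6·x)
  = 1/2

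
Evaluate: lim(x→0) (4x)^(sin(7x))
This is an exponential indeterminate form.

For exponential indeterminate forms, take the natural log:
  Let L = lim(x→0) (4x)^(sin(7x))
  Then ln(L) = lim(x→0) [exponent × ln(base)]
  Evaluate using L'Hôpital or standard limits, then exponentiate.
  L = 1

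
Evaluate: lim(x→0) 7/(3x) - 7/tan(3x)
This is an ∞-∞ indeterminate form.

Combine fractions or rationalize to convert ∞-∞ to 0/0 form:
  lim(x→0) 7/(3x) - 7/tan(3x) = 0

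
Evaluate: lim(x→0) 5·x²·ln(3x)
This is a 0·∞ indeterminate form.

Rewrite 0·∞ as a quotient (0/0 or ∞/∞ form), then apply L'Hôpital's rule:
  lim(x→0) 5·x²·ln(3x) = 0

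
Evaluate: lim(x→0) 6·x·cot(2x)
This is a 0·∞ indeterminate form.

Rewrite 0·∞ as a quotient (0/0 or ∞/∞ form), then apply L'Hôpital's rule:
  lim(x→0) 6·x·cot(2x) = 3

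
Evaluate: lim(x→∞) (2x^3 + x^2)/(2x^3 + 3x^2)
This is an ∞/∞ indeterminate form.

Apply L'Hôpital's rule: differentiate numerator and denominator separately.
  f(x) = 2·x^3 + x^2   ⇒   f'(x) = 6·x^2 + 2·x
  g(x) = 2·x^3 + 3·x^2   ⇒   g'(x) = 6·x^2 + 6·x
  lim(x→∞) f'(x)/g'(x) = lim(x→∞) (6·x^2 + 2·x)/(6·x^2 + 6·x)
  = 1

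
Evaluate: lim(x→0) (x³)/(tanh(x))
This is a 0/0 indeterminate form.

Apply L'Hôpital's rule: differentiate numerator and denominator separately.
  f(x) = x^3   ⇒   f'(x) = 3·x^2
  g(x) = tanh(x)   ⇒   g'(x) = 1 - tanh(x)^2
  lim(x→0) f'(x)/g'(x) = lim(x→0) (3·x^2)/(1 - tanh(x)^2)
  = 0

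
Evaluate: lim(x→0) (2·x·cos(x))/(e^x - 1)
This is a 0/0 indeterminate form.

Apply L'Hôpital's rule: differentiate numerator and denominator separately.
  f(x) = 2·x·cos(x)   ⇒   f'(x) = -2·x·sin(x) + 2·cos(x)
  g(x) = e^(x) - 1   ⇒   g'(x) = e^(x)
  lim(x→0) f'(x)/g'(x) = lim(x→0) (-2·x·sin(x) + 2·cos(x))/(e^(x))
  = 2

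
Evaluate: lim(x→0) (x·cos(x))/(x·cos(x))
This is a 0/0 indeterminate form.

Apply L'Hôpital's rule: differentiate numerator and denominator separately.
  f(x) = x·cos(x)   ⇒   f'(x) = -x·sin(x) + cos(x)
  g(x) = x·cos(x)   ⇒   g'(x) = -x·sin(x) + cos(x)
  lim(x→0) f'(x)/g'(x) = lim(x→0) (-x·sin(x) + cos(x))/(-x·sin(x) + cos(x))
  = 1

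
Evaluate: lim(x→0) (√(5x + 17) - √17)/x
This is a standard limit.

Factor or rationalize the expression:
  lim(x→0) (√(5x + 17) - √17)/x = 5·sqrt(17)/34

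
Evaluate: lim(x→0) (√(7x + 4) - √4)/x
This is a standard limit.

Factor or rationalize the expression:
  lim(x→0) (√(7x + 4) - √4)/x = 7/4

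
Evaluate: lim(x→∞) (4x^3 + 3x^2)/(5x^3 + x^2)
This is an ∞/∞ indeterminate form.

Apply L'Hôpital's rule: differentiate numerator and denominator separately.
  f(x) = 4·x^3 + 3·x^2   ⇒   f'(x) = 12·x^2 + 6·x
  g(x) = 5·x^3 + x^2   ⇒   g'(x) = 15·x^2 + 2·x
  lim(x→∞) f'(x)/g'(x) = lim(x→∞) (12·x^2 + 6·x)/(15·x^2 + 2·x)
  = 4/5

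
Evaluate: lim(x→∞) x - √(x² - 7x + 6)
This is an ∞-∞ indeterminate form.

Combine fractions or rationalize to convert ∞-∞ to 0/0 form:
  lim(x→∞) x - √(x² - 7x + 6) = 7/2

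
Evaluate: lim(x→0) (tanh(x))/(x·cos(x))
This is a 0/0 indeterminate form.

Apply L'Hôpital's rule: differentiate numerator and denominator separately.
  f(x) = tanh(x)   ⇒   f'(x) = 1 - tanh(x)^2
  g(x) = x·cos(x)   ⇒   g'(x) = -x·sin(x) + cos(x)
  lim(x→0) f'(x)/g'(x) = lim(x→0) (1 - tanh(x)^2)/(-x·sin(x) + cos(x))
  = 1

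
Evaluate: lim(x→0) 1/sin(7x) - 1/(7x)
This is an ∞-∞ indeterminate form.

Combine fractions or rationalize to convert ∞-∞ to 0/0 form:
  lim(x→0) 1/sin(7x) - 1/(7x) = 0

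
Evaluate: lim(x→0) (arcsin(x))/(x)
This is a 0/0 indeterminate form.

Apply L'Hôpital's rule: differentiate numerator and denominator separately.
  f(x) = asin(x)   ⇒   f'(x) = 1/sqrt(1 - x^2)
  g(x) = x   ⇒   g'(x) = 1
  lim(x→0) f'(x)/g'(x) = lim(x→0) (1/sqrt(1 - x^2))/(1)
  = 1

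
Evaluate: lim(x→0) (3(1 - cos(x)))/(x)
This is a 0/0 indeterminate form.

Apply L'Hôpital's rule: differentiate numerator and denominator separately.
  f(x) = 3 - 3·cos(x)   ⇒   f'(x) = 3·sin(x)
  g(x) = x   ⇒   g'(x) = 1
  lim(x→0) f'(x)/g'(x) = lim(x→0) (3·sin(x))/(1)
  = 0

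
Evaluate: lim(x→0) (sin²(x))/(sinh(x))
This is a 0/0 indeterminate form.

Apply L'Hôpital's rule: differentiate numerator and denominator separately.
  f(x) = sin(x)^2   ⇒   f'(x) = 2·sin(x)·cos(x)
  g(x) = sinh(x)   ⇒   g'(x) = cosh(x)
  lim(x→0) f'(x)/g'(x) = lim(x→0) (2·sin(x)·cos(x))/(cosh(x))
  = 0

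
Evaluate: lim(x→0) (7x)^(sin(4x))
This is an exponential indeterminate form.

For exponential indeterminate forms, take the natural log:
  Let L = lim(x→0) (7x)^(sin(4x))
  Then ln(L) = lim(x→0) [exponent × ln(base)]
  Evaluate using L'Hôpital or standard limits, then exponentiate.
  L = 1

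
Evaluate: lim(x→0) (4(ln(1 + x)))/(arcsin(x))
This is a 0/0 indeterminate form.

Apply L'Hôpital's rule: differentiate numerator and denominator separately.
  f(x) = 4·ln(x + 1)   ⇒   f'(x) = 4/(x + 1)
  g(x) = asin(x)   ⇒   g'(x) = 1/sqrt(1 - x^2)
  lim(x→0) f'(x)/g'(x) = lim(x→0) (4/(x + 1))/(1/sqrt(1 - x^2))
  = 4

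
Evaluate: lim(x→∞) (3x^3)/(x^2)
This is an ∞/∞ indeterminate form.

Apply L'Hôpital's rule: differentiate numerator and denominator separately.
  f(x) = 3·x^3   ⇒   f'(x) = 9·x^2
  g(x) = x^2   ⇒   g'(x) = 2·x
  lim(x→∞) f'(x)/g'(x) = lim(x→∞) (9·x^2)/(2·x)
  = ∞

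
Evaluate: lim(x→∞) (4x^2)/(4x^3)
This is an ∞/∞ indeterminate form.

Apply L'Hôpital's rule: differentiate numerator and denominator separately.
  f(x) = 4·x^2   ⇒   f'(x) = 8·x
  g(x) = 4·x^3   ⇒   g'(x) = 12·x^2
  lim(x→∞) f'(x)/g'(x) = lim(x→∞) (8·x)/(12·x^2)
  = 0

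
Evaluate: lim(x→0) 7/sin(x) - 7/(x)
This is an ∞-∞ indeterminate form.

Combine fractions or rationalize to convert ∞-∞ to 0/0 form:
  lim(x→0) 7/sin(x) - 7/(x) = 0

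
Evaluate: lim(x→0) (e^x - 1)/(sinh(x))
This is a 0/0 indeterminate form.

Apply L'Hôpital's rule: differentiate numerator and denominator separately.
  f(x) = e^(x) - 1   ⇒   f'(x) = e^(x)
  g(x) = sinh(x)   ⇒   g'(x) = cosh(x)
  lim(x→0) f'(x)/g'(x) = lim(x→0) (e^(x))/(cosh(x))
  = 1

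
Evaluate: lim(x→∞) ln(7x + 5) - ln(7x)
This is an ∞-∞ indeterminate form.

Combine fractions or rationalize to convert ∞-∞ to 0/0 form:
  lim(x→∞) ln(7x + 5) - ln(7x) = 0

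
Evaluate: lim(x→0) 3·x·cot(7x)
This is a 0·∞ indeterminate form.

Rewrite 0·∞ as a quotient (0/0 or ∞/∞ form), then apply L'Hôpital's rule:
  lim(x→0) 3·x·cot(7x) = 3/7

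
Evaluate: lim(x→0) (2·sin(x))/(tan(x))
This is a 0/0 indeterminate form.

Apply L'Hôpital's rule: differentiate numerator and denominator separately.
  f(x) = 2·sin(x)   ⇒   f'(x) = 2·cos(x)
  g(x) = tan(x)   ⇒   g'(x) = tan(x)^2 + 1
  lim(x→0) f'(x)/g'(x) = lim(x→0) (2·cos(x))/(tan(x)^2 + 1)
  = 2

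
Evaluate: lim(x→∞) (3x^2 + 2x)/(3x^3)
This is an ∞/∞ indeterminate form.

Apply L'Hôpital's rule: differentiate numerator and denominator separately.
  f(x) = 3·x^2 + 2·x   ⇒   f'(x) = 6·x + 2
  g(x) = 3·x^3   ⇒   g'(x) = 9·x^2
  lim(x→∞) f'(x)/g'(x) = lim(x→∞) (6·x + 2)/(9·x^2)
  = 0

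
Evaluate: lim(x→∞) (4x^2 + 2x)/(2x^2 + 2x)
This is an ∞/∞ indeterminate form.

Apply L'Hôpital's rule: differentiate numerator and denominator separately.
  f(x) = 4·x^2 + 2·x   ⇒   f'(x) = 8·x + 2
  g(x) = 2·x^2 + 2·x   ⇒   g'(x) = 4·x + 2
  lim(x→∞) f'(x)/g'(x) = lim(x→∞) (8·x + 2)/(4·x + 2)
  = 2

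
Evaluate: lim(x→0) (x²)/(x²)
This is a 0/0 indeterminate form.

Apply L'Hôpital's rule: differentiate numerator and denominator separately.
  f(x) = x^2   ⇒   f'(x) = 2·x
  g(x) = x^2   ⇒   g'(x) = 2·x
  lim(x→0) f'(x)/g'(x) = lim(x→0) (2·x)/(2·x)
  = 1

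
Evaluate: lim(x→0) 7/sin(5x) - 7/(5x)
This is an ∞-∞ indeterminate form.

Combine fractions or rationalize to convert ∞-∞ to 0/0 form:
  lim(x→0) 7/sin(5x) - 7/(5x) = 0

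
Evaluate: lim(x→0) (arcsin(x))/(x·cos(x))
This is a 0/0 indeterminate form.

Apply L'Hôpital's rule: differentiate numerator and denominator separately.
  f(x) = asin(x)   ⇒   f'(x) = 1/sqrt(1 - x^2)
  g(x) = x·cos(x)   ⇒   g'(x) = -x·sin(x) + cos(x)
  lim(x→0) f'(x)/g'(x) = lim(x→0) (1/sqrt(1 - x^2))/(-x·sin(x) + cos(x))
  = 1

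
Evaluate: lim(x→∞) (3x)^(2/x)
This is an exponential indeterminate form.

For exponential indeterminate forms, take the natural log:
  Let L = lim(x→∞) (3x)^(2/x)
  Then ln(L) = lim(x→∞) [exponent × ln(base)]
  Evaluate using L'Hôpital or standard limits, then exponentiate.
  L = 1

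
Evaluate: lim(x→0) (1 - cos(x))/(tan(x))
This is a 0/0 indeterminate form.

Apply L'Hôpital's rule: differentiate numerator and denominator separately.
  f(x) = 1 - cos(x)   ⇒   f'(x) = sin(x)
  g(x) = tan(x)   ⇒   g'(x) = tan(x)^2 + 1
  lim(x→0) f'(x)/g'(x) = lim(x→0) (sin(x))/(tan(x)^2 + 1)
  = 0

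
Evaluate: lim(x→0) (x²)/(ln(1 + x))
This is a 0/0 indeterminate form.

Apply L'Hôpital's rule: differentiate numerator and denominator separately.
  f(x) = x^2   ⇒   f'(x) = 2·x
  g(x) = ln(x + 1)   ⇒   g'(x) = 1/(x + 1)
  lim(x→0) f'(x)/g'(x) = lim(x→0) (2·x)/(1/(x + 1))
  = 0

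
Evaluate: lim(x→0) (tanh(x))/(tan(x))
This is a 0/0 indeterminate form.

Apply L'Hôpital's rule: differentiate numerator and denominator separately.
  f(x) = tanh(x)   ⇒   f'(x) = 1 - tanh(x)^2
  g(x) = tan(x)   ⇒   g'(x) = tan(x)^2 + 1
  lim(x→0) f'(x)/g'(x) = lim(x→0) (1 - tanh(x)^2)/(tan(x)^2 + 1)
  = 1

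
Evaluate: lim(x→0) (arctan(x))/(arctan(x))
This is a 0/0 indeterminate form.

Apply L'Hôpital's rule: differentiate numerator and denominator separately.
  f(x) = atan(x)   ⇒   f'(x) = 1/(x^2 + 1)
  g(x) = atan(x)   ⇒   g'(x) = 1/(x^2 + 1)
  lim(x→0) f'(x)/g'(x) = lim(x→0) (1/(x^2 + 1))/(1/(x^2 + 1))
  = 1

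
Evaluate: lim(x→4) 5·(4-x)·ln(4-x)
This is a 0·∞ indeterminate form.

Rewrite 0·∞ as a quotient (0/0 or ∞/∞ form), then apply L'Hôpital's rule:
  lim(x→4) 5·(4-x)·ln(4-x) = 0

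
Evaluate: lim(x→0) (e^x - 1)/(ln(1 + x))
This is a 0/0 indeterminate form.

Apply L'Hôpital's rule: differentiate numerator and denominator separately.
  f(x) = e^(x) - 1   ⇒   f'(x) = e^(x)
  g(x) = ln(x + 1)   ⇒   g'(x) = 1/(x + 1)
  lim(x→0) f'(x)/g'(x) = lim(x→0) (e^(x))/(1/(x + 1))
  = 1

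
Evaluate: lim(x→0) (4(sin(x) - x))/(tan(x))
This is a 0/0 indeterminate form.

Apply L'Hôpital's rule: differentiate numerator and denominator separately.
  f(x) = -4·x + 4·sin(x)   ⇒   f'(x) = 4·cos(x) - 4
  g(x) = tan(x)   ⇒   g'(x) = tan(x)^2 + 1
  lim(x→0) f'(x)/g'(x) = lim(x→0) (4·cos(x) - 4)/(tan(x)^2 + 1)
  = 0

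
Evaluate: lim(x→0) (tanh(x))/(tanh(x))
This is a 0/0 indeterminate form.

Apply L'Hôpital's rule: differentiate numerator and denominator separately.
  f(x) = tanh(x)   ⇒   f'(x) = 1 - tanh(x)^2
  g(x) = tanh(x)   ⇒   g'(x) = 1 - tanh(x)^2
  lim(x→0) f'(x)/g'(x) = lim(x→0) (1 - tanh(x)^2)/(1 - tanh(x)^2)
  = 1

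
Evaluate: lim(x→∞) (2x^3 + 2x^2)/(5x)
This is an ∞/∞ indeterminate form.

Apply L'Hôpital's rule: differentiate numerator and denominator separately.
  f(x) = 2·x^3 + 2·x^2   ⇒   f'(x) = 6·x^2 + 4·x
  g(x) = 5·x   ⇒   g'(x) = 5
  lim(x→∞) f'(x)/g'(x) = lim(x→∞) (6·x^2 + 4·x)/(5)
  = ∞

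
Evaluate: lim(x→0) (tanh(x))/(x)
This is a 0/0 indeterminate form.

Apply L'Hôpital's rule: differentiate numerator and denominator separately.
  f(x) = tanh(x)   ⇒   f'(x) = 1 - tanh(x)^2
  g(x) = x   ⇒   g'(x) = 1
  lim(x→0) f'(x)/g'(x) = lim(x→0) (1 - tanh(x)^2)/(1)
  = 1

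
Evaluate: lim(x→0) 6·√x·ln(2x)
This is a 0·∞ indeterminate form.

Rewrite 0·∞ as a quotient (0/0 or ∞/∞ form), then apply L'Hôpital's rule:
  lim(x→0) 6·√x·ln(2x) = 0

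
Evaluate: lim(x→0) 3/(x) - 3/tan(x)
This is an ∞-∞ indeterminate form.

Combine fractions or rationalize to convert ∞-∞ to 0/0 form:
  lim(x→0) 3/(x) - 3/tan(x) = 0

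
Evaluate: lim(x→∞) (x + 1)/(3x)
This is an ∞/∞ indeterminate form.

Apply L'Hôpital's rule: differentiate numerator and denominator separately.
  f(x) = x + 1   ⇒   f'(x) = 1
  g(x) = 3·x   ⇒   g'(x) = 3
  lim(x→∞) f'(x)/g'(x) = lim(x→∞) (1)/(3)
  = 1/3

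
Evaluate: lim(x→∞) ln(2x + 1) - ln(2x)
This is an ∞-∞ indeterminate form.

Combine fractions or rationalize to convert ∞-∞ to 0/0 form:
  lim(x→∞) ln(2x + 1) - ln(2x) = 0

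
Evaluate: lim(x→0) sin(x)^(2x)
This is an exponential indeterminate form.

For exponential indeterminate forms, take the natural log:
  Let L = lim(x→0) sin(x)^(2x)
  Then ln(L) = lim(x→0) [exponent × ln(base)]
  Evaluate using L'Hôpital or standard limits, then exponentiate.
  L = 1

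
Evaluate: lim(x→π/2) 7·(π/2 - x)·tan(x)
This is a 0·∞ indeterminate form.

Rewrite 0·∞ as a quotient (0/0 or ∞/∞ form), then apply L'Hôpital's rule:
  lim(x→π/2) 7·(π/2 - x)·tan(x) = 7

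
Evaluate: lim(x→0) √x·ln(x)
This is a 0·∞ indeterminate form.

Rewrite 0·∞ as a quotient (0/0 or ∞/∞ form), then apply L'Hôpital's rule:
  lim(x→0) √x·ln(x) = 0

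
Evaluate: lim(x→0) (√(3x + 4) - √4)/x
This is a standard limit.

Factor or rationalize the expression:
  lim(x→0) (√(3x + 4) - √4)/x = 3/4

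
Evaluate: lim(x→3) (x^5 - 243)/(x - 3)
This is a standard limit.

Factor or rationalize the expression:
  lim(x→3) (x^5 - 243)/(x - 3) = 405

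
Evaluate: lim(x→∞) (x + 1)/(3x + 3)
This is an ∞/∞ indeterminate form.

Apply L'Hôpital's rule: differentiate numerator and denominator separately.
  f(x) = x + 1   ⇒   f'(x) = 1
  g(x) = 3·x + 3   ⇒   g'(x) = 3
  lim(x→∞) f'(x)/g'(x) = lim(x→∞) (1)/(3)
  = 1/3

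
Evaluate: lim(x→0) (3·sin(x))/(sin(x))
This is a 0/0 indeterminate form.

Apply L'Hôpital's rule: differentiate numerator and denominator separately.
  f(x) = 3·sin(x)   ⇒   f'(x) = 3·cos(x)
  g(x) = sin(x)   ⇒   g'(x) = cos(x)
  lim(x→0) f'(x)/g'(x) = lim(x→0) (3·cos(x))/(cos(x))
  = 3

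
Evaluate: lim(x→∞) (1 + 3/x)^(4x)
This is an exponential indeterminate form.

For exponential indeterminate forms, take the natural log:
  Let L = lim(x→∞) (1 + 3/x)^(4x)
  Then ln(L) = lim(x→∞) [exponent × ln(base)]
  Evaluate using L'Hôpital or standard limits, then exponentiate.
  L = e^(12)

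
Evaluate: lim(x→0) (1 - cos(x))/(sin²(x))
This is a 0/0 indeterminate form.

Apply L'Hôpital's rule: differentiate numerator and denominator separately.
  f(x) = 1 - cos(x)   ⇒   f'(x) = sin(x)
  g(x) = sin(x)^2   ⇒   g'(x) = 2·sin(x)·cos(x)
  lim(x→0) f'(x)/g'(x) = lim(x→0) (sin(x))/(2·sin(x)·cos(x))
  = 1/2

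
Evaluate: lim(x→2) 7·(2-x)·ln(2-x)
This is a 0·∞ indeterminate form.

Rewrite 0·∞ as a quotient (0/0 or ∞/∞ form), then apply L'Hôpital's rule:
  lim(x→2) 7·(2-x)·ln(2-x) = 0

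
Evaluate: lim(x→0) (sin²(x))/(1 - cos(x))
This is a 0/0 indeterminate form.

Apply L'Hôpital's rule: differentiate numerator and denominator separately.
  f(x) = sin(x)^2   ⇒   f'(x) = 2·sin(x)·cos(x)
  g(x) = 1 - cos(x)   ⇒   g'(x) = sin(x)
  lim(x→0) f'(x)/g'(x) = lim(x→0) (2·sin(x)·cos(x))/(sin(x))
  = 2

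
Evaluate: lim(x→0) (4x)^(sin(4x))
This is an exponential indeterminate form.

For exponential indeterminate forms, take the natural log:
  Let L = lim(x→0) (4x)^(sin(4x))
  Then ln(L) = lim(x→0) [exponent × ln(base)]
  Evaluate using L'Hôpital or standard limits, then exponentiate.
  L = 1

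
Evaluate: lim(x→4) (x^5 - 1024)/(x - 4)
This is a standard limit.

Factor or rationalize the expression:
  lim(x→4) (x^5 - 1024)/(x - 4) = 1280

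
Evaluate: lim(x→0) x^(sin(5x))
This is an exponential indeterminate form.

For exponential indeterminate forms, take the natural log:
  Let L = lim(x→0) x^(sin(5x))
  Then ln(L) = lim(x→0) [exponent × ln(base)]
  Evaluate using L'Hôpital or standard limits, then exponentiate.
  L = 1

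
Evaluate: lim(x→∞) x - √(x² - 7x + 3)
This is an ∞-∞ indeterminate form.

Combine fractions or rationalize to convert ∞-∞ to 0/0 form:
  lim(x→∞) x - √(x² - 7x + 3) = 7/2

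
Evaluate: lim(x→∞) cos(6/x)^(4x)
This is an exponential indeterminate form.

For exponential indeterminate forms, take the natural log:
  Let L = lim(x→∞) cos(6/x)^(4x)
  Then ln(L) = lim(x→∞) [exponent × ln(base)]
  Evaluate using L'Hôpital or standard limits, then exponentiate.
  L = 1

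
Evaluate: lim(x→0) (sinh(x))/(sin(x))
This is a 0/0 indeterminate form.

Apply L'Hôpital's rule: differentiate numerator and denominator separately.
  f(x) = sinh(x)   ⇒   f'(x) = cosh(x)
  g(x) = sin(x)   ⇒   g'(x) = cos(x)
  lim(x→0) f'(x)/g'(x) = lim(x→0) (cosh(x))/(cos(x))
  = 1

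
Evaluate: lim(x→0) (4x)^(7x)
This is an exponential indeterminate form.

For exponential indeterminate forms, take the natural log:
  Let L = lim(x→0) (4x)^(7x)
  Then ln(L) = lim(x→0) [exponent × ln(base)]
  Evaluate using L'Hôpital or standard limits, then exponentiate.
  L = 1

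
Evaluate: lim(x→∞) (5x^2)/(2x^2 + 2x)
This is an ∞/∞ indeterminate form.

Apply L'Hôpital's rule: differentiate numerator and denominator separately.
  f(x) = 5·x^2   ⇒   f'(x) = 10·x
  g(x) = 2·x^2 + 2·x   ⇒   g'(x) = 4·x + 2
  lim(x→∞) f'(x)/g'(x) = lim(x→∞) (10·x)/(4·x + 2)
  = 5/2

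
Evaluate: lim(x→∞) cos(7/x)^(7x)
This is an exponential indeterminate form.

For exponential indeterminate forms, take the natural log:
  Let L = lim(x→∞) cos(7/x)^(7x)
  Then ln(L) = lim(x→∞) [exponent × ln(base)]
  Evaluate using L'Hôpital or standard limits, then exponentiate.
  L = 1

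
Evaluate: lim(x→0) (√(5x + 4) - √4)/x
This is a standard limit.

Factor or rationalize the expression:
  lim(x→0) (√(5x + 4) - √4)/x = 5/4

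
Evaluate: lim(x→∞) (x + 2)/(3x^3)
This is an ∞/∞ indeterminate form.

Apply L'Hôpital's rule: differentiate numerator and denominator separately.
  f(x) = x + 2   ⇒   f'(x) = 1
  g(x) = 3·x^3   ⇒   g'(x) = 9·x^2
  lim(x→∞) f'(x)/g'(x) = lim(x→∞) (1)/(9·x^2)
  = 0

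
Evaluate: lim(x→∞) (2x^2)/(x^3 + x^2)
This is an ∞/∞ indeterminate form.

Apply L'Hôpital's rule: differentiate numerator and denominator separately.
  f(x) = 2·x^2   ⇒   f'(x) = 4·x
  g(x) = x^3 + x^2   ⇒   g'(x) = 3·x^2 + 2·x
  lim(x→∞) f'(x)/g'(x) = lim(x→∞) (4·x)/(3·x^2 + 2·x)
  = 0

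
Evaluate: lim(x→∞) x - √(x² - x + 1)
This is an ∞-∞ indeterminate form.

Combine fractions or rationalize to convert ∞-∞ to 0/0 form:
  lim(x→∞) x - √(x² - x + 1) = 1/2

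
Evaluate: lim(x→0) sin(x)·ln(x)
This is a 0·∞ indeterminate form.

Rewrite 0·∞ as a quotient (0/0 or ∞/∞ form), then apply L'Hôpital's rule:
  lim(x→0) sin(x)·ln(x) = 0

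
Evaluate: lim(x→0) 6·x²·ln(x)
This is a 0·∞ indeterminate form.

Rewrite 0·∞ as a quotient (0/0 or ∞/∞ form), then apply L'Hôpital's rule:
  lim(x→0) 6·x²·ln(x) = 0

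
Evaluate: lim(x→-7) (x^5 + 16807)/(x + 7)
This is a standard limit.

Factor or rationalize the expression:
  lim(x→-7) (x^5 + 16807)/(x + 7) = 12005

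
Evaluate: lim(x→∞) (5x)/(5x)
This is an ∞/∞ indeterminate form.

Apply L'Hôpital's rule: differentiate numerator and denominator separately.
  f(x) = 5·x   ⇒   f'(x) = 5
  g(x) = 5·x   ⇒   g'(x) = 5
  lim(x→∞) f'(x)/g'(x) = lim(x→∞) (5)/(5)
  = 1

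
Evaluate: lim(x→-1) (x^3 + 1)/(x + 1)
This is a standard limit.

Factor or rationalize the expression:
  lim(x→-1) (x^3 + 1)/(x + 1) = 3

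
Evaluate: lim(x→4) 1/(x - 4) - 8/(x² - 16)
This is an ∞-∞ indeterminate form.

Combine fractions or rationalize to convert ∞-∞ to 0/0 form:
  lim(x→4) 1/(x - 4) - 8/(x² - 16) = 1/8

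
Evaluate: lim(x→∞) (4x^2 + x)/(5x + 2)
This is an ∞/∞ indeterminate form.

Apply L'Hôpital's rule: differentiate numerator and denominator separately.
  f(x) = 4·x^2 + x   ⇒   f'(x) = 8·x + 1
  g(x) = 5·x + 2   ⇒   g'(x) = 5
  lim(x→∞) f'(x)/g'(x) = lim(x→∞) (8·x + 1)/(5)
  = ∞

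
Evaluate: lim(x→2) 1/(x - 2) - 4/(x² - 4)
This is an ∞-∞ indeterminate form.

Combine fractions or rationalize to convert ∞-∞ to 0/0 form:
  lim(x→2) 1/(x - 2) - 4/(x² - 4) = 1/4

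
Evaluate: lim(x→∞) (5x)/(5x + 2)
This is an ∞/∞ indeterminate form.

Apply L'Hôpital's rule: differentiate numerator and denominator separately.
  f(x) = 5·x   ⇒   f'(x) = 5
  g(x) = 5·x + 2   ⇒   g'(x) = 5
  lim(x→∞) f'(x)/g'(x) = lim(x→∞) (5)/(5)
  = 1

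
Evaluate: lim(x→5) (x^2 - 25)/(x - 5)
This is a standard limit.

Factor or rationalize the expression:
  lim(x→5) (x^2 - 25)/(x - 5) = 10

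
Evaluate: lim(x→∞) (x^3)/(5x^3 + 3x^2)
This is an ∞/∞ indeterminate form.

Apply L'Hôpital's rule: differentiate numerator and denominator separately.
  f(x) = x^3   ⇒   f'(x) = 3·x^2
  g(x) = 5·x^3 + 3·x^2   ⇒   g'(x) = 15·x^2 + 6·x
  lim(x→∞) f'(x)/g'(x) = lim(x→∞) (3·x^2)/(15·x^2 + 6·x)
  = 1/5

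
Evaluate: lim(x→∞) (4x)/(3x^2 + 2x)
This is an ∞/∞ indeterminate form.

Apply L'Hôpital's rule: differentiate numerator and denominator separately.
  f(x) = 4·x   ⇒   f'(x) = 4
  g(x) = 3·x^2 + 2·x   ⇒   g'(x) = 6·x + 2
  lim(x→∞) f'(x)/g'(x) = lim(x→∞) (4)/(6·x + 2)
  = 0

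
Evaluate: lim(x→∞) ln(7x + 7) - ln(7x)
This is an ∞-∞ indeterminate form.

Combine fractions or rationalize to convert ∞-∞ to 0/0 form:
  lim(x→∞) ln(7x + 7) - ln(7x) = 0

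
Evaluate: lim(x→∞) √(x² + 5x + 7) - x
This is an ∞-∞ indeterminate form.

Combine fractions or rationalize to convert ∞-∞ to 0/0 form:
  lim(x→∞) √(x² + 5x + 7) - x = 5/2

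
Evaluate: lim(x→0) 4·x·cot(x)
This is a 0·∞ indeterminate form.

Rewrite 0·∞ as a quotient (0/0 or ∞/∞ form), then apply L'Hôpital's rule:
  lim(x→0) 4·x·cot(x) = 4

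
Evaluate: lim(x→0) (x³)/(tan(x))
This is a 0/0 indeterminate form.

Apply L'Hôpital's rule: differentiate numerator and denominator separately.
  f(x) = x^3   ⇒   f'(x) = 3·x^2
  g(x) = tan(x)   ⇒   g'(x) = tan(x)^2 + 1
  lim(x→0) f'(x)/g'(x) = lim(x→0) (3·x^2)/(tan(x)^2 + 1)
  = 0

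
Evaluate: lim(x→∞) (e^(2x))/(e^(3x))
This is an ∞/∞ indeterminate form.

Apply L'Hôpital's rule: differentiate numerator and denominator separately.
  f(x) = e^(2·x)   ⇒   f'(x) = 2·e^(2·x)
  g(x) = e^(3·x)   ⇒   g'(x) = 3·e^(3·x)
  lim(x→∞) f'(x)/g'(x) = lim(x→∞) (2·e^(2·x))/(3·e^(3·x))
  = 0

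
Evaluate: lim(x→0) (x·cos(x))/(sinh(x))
This is a 0/0 indeterminate form.

Apply L'Hôpital's rule: differentiate numerator and denominator separately.
  f(x) = x·cos(x)   ⇒   f'(x) = -x·sin(x) + cos(x)
  g(x) = sinh(x)   ⇒   g'(x) = cosh(x)
  lim(x→0) f'(x)/g'(x) = lim(x→0) (-x·sin(x) + cos(x))/(cosh(x))
  = 1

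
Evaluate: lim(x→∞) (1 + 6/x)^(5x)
This is an exponential indeterminate form.

For exponential indeterminate forms, take the natural log:
  Let L = lim(x→∞) (1 + 6/x)^(5x)
  Then ln(L) = lim(x→∞) [exponent × ln(base)]
  Evaluate using L'Hôpital or standard limits, then exponentiate.
  L = e^(30)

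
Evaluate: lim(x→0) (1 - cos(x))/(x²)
This is a 0/0 indeterminate form.

Apply L'Hôpital's rule: differentiate numerator and denominator separately.
  f(x) = 1 - cos(x)   ⇒   f'(x) = sin(x)
  g(x) = x^2   ⇒   g'(x) = 2·x
  lim(x→0) f'(x)/g'(x) = lim(x→0) (sin(x))/(2·x)
  = 1/2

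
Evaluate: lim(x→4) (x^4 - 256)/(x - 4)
This is a standard limit.

Factor or rationalize the expression:
  lim(x→4) (x^4 - 256)/(x - 4) = 256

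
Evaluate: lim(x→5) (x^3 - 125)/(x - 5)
This is a standard limit.

Factor or rationalize the expression:
  lim(x→5) (x^3 - 125)/(x - 5) = 75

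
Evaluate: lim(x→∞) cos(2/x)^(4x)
This is an exponential indeterminate form.

For exponential indeterminate forms, take the natural log:
  Let L = lim(x→∞) cos(2/x)^(4x)
  Then ln(L) = lim(x→∞) [exponent × ln(base)]
  Evaluate using L'Hôpital or standard limits, then exponentiate.
  L = 1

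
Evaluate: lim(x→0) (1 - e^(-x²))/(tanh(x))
This is a 0/0 indeterminate form.

Apply L'Hôpital's rule: differentiate numerator and denominator separately.
  f(x) = 1 - e^(-x^2)   ⇒   f'(x) = 2·x·e^(-x^2)
  g(x) = tanh(x)   ⇒   g'(x) = 1 - tanh(x)^2
  lim(x→0) f'(x)/g'(x) = lim(x→0) (2·x·e^(-x^2))/(1 - tanh(x)^2)
  = 0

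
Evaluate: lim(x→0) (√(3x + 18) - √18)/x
This is a standard limit.

Factor or rationalize the expression:
  lim(x→0) (√(3x + 18) - √18)/x = sqrt(2)/4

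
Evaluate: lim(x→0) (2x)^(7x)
This is an exponential indeterminate form.

For exponential indeterminate forms, take the natural log:
  Let L = lim(x→0) (2x)^(7x)
  Then ln(L) = lim(x→0) [exponent × ln(base)]
  Evaluate using L'Hôpital or standard limits, then exponentiate.
  L = 1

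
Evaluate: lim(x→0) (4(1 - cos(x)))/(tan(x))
This is a 0/0 indeterminate form.

Apply L'Hôpital's rule: differentiate numerator and denominator separately.
  f(x) = 4 - 4·cos(x)   ⇒   f'(x) = 4·sin(x)
  g(x) = tan(x)   ⇒   g'(x) = tan(x)^2 + 1
  lim(x→0) f'(x)/g'(x) = lim(x→0) (4·sin(x))/(tan(x)^2 + 1)
  = 0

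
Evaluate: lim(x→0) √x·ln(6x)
This is a 0·∞ indeterminate form.

Rewrite 0·∞ as a quotient (0/0 or ∞/∞ form), then apply L'Hôpital's rule:
  lim(x→0) √x·ln(6x) = 0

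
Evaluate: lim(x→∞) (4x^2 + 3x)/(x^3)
This is an ∞/∞ indeterminate form.

Apply L'Hôpital's rule: differentiate numerator and denominator separately.
  f(x) = 4·x^2 + 3·x   ⇒   f'(x) = 8·x + 3
  g(x) = x^3   ⇒   g'(x) = 3·x^2
  lim(x→∞) f'(x)/g'(x) = lim(x→∞) (8·x + 3)/(3·x^2)
  = 0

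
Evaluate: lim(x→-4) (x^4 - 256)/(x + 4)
This is a standard limit.

Factor or rationalize the expression:
  lim(x→-4) (x^4 - 256)/(x + 4) = -256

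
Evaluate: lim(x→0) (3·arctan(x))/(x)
This is a 0/0 indeterminate form.

Apply L'Hôpital's rule: differentiate numerator and denominator separately.
  f(x) = 3·atan(x)   ⇒   f'(x) = 3/(x^2 + 1)
  g(x) = x   ⇒   g'(x) = 1
  lim(x→0) f'(x)/g'(x) = lim(x→0) (3/(x^2 + 1))/(1)
  = 3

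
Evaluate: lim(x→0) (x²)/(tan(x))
This is a 0/0 indeterminate form.

Apply L'Hôpital's rule: differentiate numerator and denominator separately.
  f(x) = x^2   ⇒   f'(x) = 2·x
  g(x) = tan(x)   ⇒   g'(x) = tan(x)^2 + 1
  lim(x→0) f'(x)/g'(x) = lim(x→0) (2·x)/(tan(x)^2 + 1)
  = 0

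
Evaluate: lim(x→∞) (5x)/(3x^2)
This is an ∞/∞ indeterminate form.

Apply L'Hôpital's rule: differentiate numerator and denominator separately.
  f(x) = 5·x   ⇒   f'(x) = 5
  g(x) = 3·x^2   ⇒   g'(x) = 6·x
  lim(x→∞) f'(x)/g'(x) = lim(x→∞) (5)/(6·x)
  = 0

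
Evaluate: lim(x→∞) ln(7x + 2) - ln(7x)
This is an ∞-∞ indeterminate form.

Combine fractions or rationalize to convert ∞-∞ to 0/0 form:
  lim(x→∞) ln(7x + 2) - ln(7x) = 0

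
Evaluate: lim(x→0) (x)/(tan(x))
This is a 0/0 indeterminate form.

Apply L'Hôpital's rule: differentiate numerator and denominator separately.
  f(x) = x   ⇒   f'(x) = 1
  g(x) = tan(x)   ⇒   g'(x) = tan(x)^2 + 1
  lim(x→0) f'(x)/g'(x) = lim(x→0) (1)/(tan(x)^2 + 1)
  = 1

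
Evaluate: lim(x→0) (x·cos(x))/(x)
This is a 0/0 indeterminate form.

Apply L'Hôpital's rule: differentiate numerator and denominator separately.
  f(x) = x·cos(x)   ⇒   f'(x) = -x·sin(x) + cos(x)
  g(x) = x   ⇒   g'(x) = 1
  lim(x→0) f'(x)/g'(x) = lim(x→0) (-x·sin(x) + cos(x))/(1)
  = 1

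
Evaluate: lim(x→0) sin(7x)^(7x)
This is an exponential indeterminate form.

For exponential indeterminate forms, take the natural log:
  Let L = lim(x→0) sin(7x)^(7x)
  Then ln(L) = lim(x→0) [exponent × ln(base)]
  Evaluate using L'Hôpital or standard limits, then exponentiate.
  L = 1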